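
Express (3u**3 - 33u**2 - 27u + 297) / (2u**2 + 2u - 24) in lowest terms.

By polynomial division,
  3u**3 - 33u**2 - 27u + 297 = ((3/2)u - 18)(2u**2 + 2u - 24) + (45u - 135)
  2u**2 + 2u - 24 = ((2/45)u + 8/45)(45u - 135) + (0)
Last nonzero remainder: 45u - 135. Dividing through by 45 gives the monic gcd u - 3.
Cancel u - 3 from numerator and denominator to get the reduced form.

(3u**2 - 24u - 99)/(2u + 8)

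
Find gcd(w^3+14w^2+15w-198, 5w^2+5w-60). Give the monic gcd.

w-3

Euclidean algorithm in ℚ[w]:
  w^3+14w^2+15w-198 = ((1/5)w+13/5)(5w^2+5w-60) + (14w-42)
  5w^2+5w-60 = ((5/14)w+10/7)(14w-42) + (0)
Last nonzero remainder: 14w-42. Dividing through by 14 gives the monic gcd w-3.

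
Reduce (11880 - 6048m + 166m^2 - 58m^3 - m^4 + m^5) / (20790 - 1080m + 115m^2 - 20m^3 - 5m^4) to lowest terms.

Euclidean algorithm in ℚ[m]:
  m^5 - m^4 - 58m^3 + 166m^2 - 6048m + 11880 = (-(1/5)m + 1)(-5m^4 - 20m^3 + 115m^2 - 1080m + 20790) + (-15m^3 - 165m^2 - 810m - 8910)
  -5m^4 - 20m^3 + 115m^2 - 1080m + 20790 = ((1/3)m - 7/3)(-15m^3 - 165m^2 - 810m - 8910) + (0)
Last nonzero remainder: -15m^3 - 165m^2 - 810m - 8910. Dividing through by -15 gives the monic gcd m^3 + 11m^2 + 54m + 594.
Cancel m^3 + 11m^2 + 54m + 594 from numerator and denominator to get the reduced form.

(-20 + 12m - m^2)/(-35 + 5m)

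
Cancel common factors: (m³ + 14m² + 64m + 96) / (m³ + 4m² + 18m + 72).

(m² + 10m + 24)/(m² + 18)

By polynomial division,
  m³ + 14m² + 64m + 96 = (m³ + 4m² + 18m + 72) + (10m² + 46m + 24)
  m³ + 4m² + 18m + 72 = ((1/10)m - 3/50)(10m² + 46m + 24) + ((459/25)m + 1836/25)
  10m² + 46m + 24 = ((250/459)m + 50/153)((459/25)m + 1836/25) + (0)
Last nonzero remainder: (459/25)m + 1836/25. Dividing through by 459/25 gives the monic gcd m + 4.
Cancel m + 4 from numerator and denominator to get the reduced form.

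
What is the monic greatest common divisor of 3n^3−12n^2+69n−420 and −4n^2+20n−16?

1

Apply the Euclidean algorithm:
  3n^3−12n^2+69n−420 = (−(3/4)n−3/4)(−4n^2+20n−16) + (72n−432)
  −4n^2+20n−16 = (−(1/18)n−1/18)(72n−432) + (−40)
  72n−432 = (−(9/5)n+54/5)(−40) + (0)
The last nonzero remainder is the constant −40, so the polynomials are coprime and gcd = 1.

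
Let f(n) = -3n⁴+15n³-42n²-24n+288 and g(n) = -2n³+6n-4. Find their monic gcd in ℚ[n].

n+2

By polynomial division,
  -3n⁴+15n³-42n²-24n+288 = ((3/2)n-15/2)(-2n³+6n-4) + (-51n²+27n+258)
  -2n³+6n-4 = ((2/51)n+6/289)(-51n²+27n+258) + (-(1352/289)n-2704/289)
  -51n²+27n+258 = ((14739/1352)n-37281/1352)(-(1352/289)n-2704/289) + (0)
Last nonzero remainder: -(1352/289)n-2704/289. Dividing through by -1352/289 gives the monic gcd n+2.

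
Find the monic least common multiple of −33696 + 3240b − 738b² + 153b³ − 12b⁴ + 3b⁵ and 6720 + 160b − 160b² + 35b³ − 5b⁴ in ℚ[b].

314496 + 3456b − 7584b² + 390b³ − 287b⁴ + 35b⁵ − 7b⁶ + b⁷

By polynomial division,
  3b⁵ − 12b⁴ + 153b³ − 738b² + 3240b − 33696 = (−(3/5)b − 9/5)(−5b⁴ + 35b³ − 160b² + 160b + 6720) + (120b³ − 930b² + 7560b − 21600)
  −5b⁴ + 35b³ − 160b² + 160b + 6720 = (−(1/24)b − 1/32)(120b³ − 930b² + 7560b − 21600) + ((2015/16)b² − (2015/4)b + 6045)
  120b³ − 930b² + 7560b − 21600 = ((384/403)b − 1440/403)((2015/16)b² − (2015/4)b + 6045) + (0)
Last nonzero remainder: (2015/16)b² − (2015/4)b + 6045. Dividing through by 2015/16 gives the monic gcd b² − 4b + 48.
Then lcm(f, g) = f·g / gcd(f, g); expanding and making the result monic gives the answer.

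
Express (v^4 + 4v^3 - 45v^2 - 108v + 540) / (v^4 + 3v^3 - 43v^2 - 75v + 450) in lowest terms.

Repeated division with remainder:
  v^4 + 4v^3 - 45v^2 - 108v + 540 = (v^4 + 3v^3 - 43v^2 - 75v + 450) + (v^3 - 2v^2 - 33v + 90)
  v^4 + 3v^3 - 43v^2 - 75v + 450 = (v + 5)(v^3 - 2v^2 - 33v + 90) + (0)
The last nonzero remainder v^3 - 2v^2 - 33v + 90 is already monic.
Cancel v^3 - 2v^2 - 33v + 90 from numerator and denominator to get the reduced form.

(v + 6)/(v + 5)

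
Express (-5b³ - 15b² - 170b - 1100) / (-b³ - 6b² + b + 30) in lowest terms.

(5b² - 10b + 220)/(b² + b - 6)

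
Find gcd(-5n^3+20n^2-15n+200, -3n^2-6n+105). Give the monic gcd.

Apply the Euclidean algorithm:
  -5n^3+20n^2-15n+200 = ((5/3)n-10)(-3n^2-6n+105) + (-250n+1250)
  -3n^2-6n+105 = ((3/250)n+21/250)(-250n+1250) + (0)
Last nonzero remainder: -250n+1250. Dividing through by -250 gives the monic gcd n-5.

n-5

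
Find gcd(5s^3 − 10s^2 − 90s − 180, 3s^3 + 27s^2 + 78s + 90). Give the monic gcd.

s^2 + 4s + 6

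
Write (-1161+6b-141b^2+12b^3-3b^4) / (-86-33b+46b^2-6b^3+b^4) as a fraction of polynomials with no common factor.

By polynomial division,
  -3b^4+12b^3-141b^2+6b-1161 = (-3)(b^4-6b^3+46b^2-33b-86) + (-6b^3-3b^2-93b-1419)
  b^4-6b^3+46b^2-33b-86 = (-(1/6)b+13/12)(-6b^3-3b^2-93b-1419) + ((135/4)b^2-(675/4)b+5805/4)
  -6b^3-3b^2-93b-1419 = (-(8/45)b-44/45)((135/4)b^2-(675/4)b+5805/4) + (0)
Last nonzero remainder: (135/4)b^2-(675/4)b+5805/4. Dividing through by 135/4 gives the monic gcd b^2-5b+43.
Cancel b^2-5b+43 from numerator and denominator to get the reduced form.

(-27-3b-3b^2)/(-2-b+b^2)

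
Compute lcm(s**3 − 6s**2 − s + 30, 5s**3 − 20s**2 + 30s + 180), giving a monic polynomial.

s**5 − 12s**4 + 53s**3 − 72s**2 − 198s + 540

By polynomial division,
  s**3 − 6s**2 − s + 30 = (1/5)(5s**3 − 20s**2 + 30s + 180) + (−2s**2 − 7s − 6)
  5s**3 − 20s**2 + 30s + 180 = (−(5/2)s + 75/4)(−2s**2 − 7s − 6) + ((585/4)s + 585/2)
  −2s**2 − 7s − 6 = (−(8/585)s − 4/195)((585/4)s + 585/2) + (0)
Last nonzero remainder: (585/4)s + 585/2. Dividing through by 585/4 gives the monic gcd s + 2.
Then lcm(f, g) = f·g / gcd(f, g); expanding and making the result monic gives the answer.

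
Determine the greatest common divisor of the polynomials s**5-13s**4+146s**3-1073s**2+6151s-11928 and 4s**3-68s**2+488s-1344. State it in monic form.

s**2-11s+56

Euclidean algorithm in ℚ[s]:
  s**5-13s**4+146s**3-1073s**2+6151s-11928 = ((1/4)s**2+s+23)(4s**3-68s**2+488s-1344) + (339s**2-3729s+18984)
  4s**3-68s**2+488s-1344 = ((4/339)s-8/113)(339s**2-3729s+18984) + (0)
Last nonzero remainder: 339s**2-3729s+18984. Dividing through by 339 gives the monic gcd s**2-11s+56.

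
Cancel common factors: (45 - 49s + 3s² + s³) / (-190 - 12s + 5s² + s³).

Apply the Euclidean algorithm:
  s³ + 3s² - 49s + 45 = (s³ + 5s² - 12s - 190) + (-2s² - 37s + 235)
  s³ + 5s² - 12s - 190 = (-(1/2)s + 27/4)(-2s² - 37s + 235) + ((1421/4)s - 7105/4)
  -2s² - 37s + 235 = (-(8/1421)s - 188/1421)((1421/4)s - 7105/4) + (0)
Last nonzero remainder: (1421/4)s - 7105/4. Dividing through by 1421/4 gives the monic gcd s - 5.
Cancel s - 5 from numerator and denominator to get the reduced form.

(-9 + 8s + s²)/(38 + 10s + s²)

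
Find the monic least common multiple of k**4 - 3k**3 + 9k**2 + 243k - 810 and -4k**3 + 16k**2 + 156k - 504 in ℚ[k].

k**5 - 10k**4 + 30k**3 + 180k**2 - 2511k + 5670

Repeated division with remainder:
  k**4 - 3k**3 + 9k**2 + 243k - 810 = (-(1/4)k - 1/4)(-4k**3 + 16k**2 + 156k - 504) + (52k**2 + 156k - 936)
  -4k**3 + 16k**2 + 156k - 504 = (-(1/13)k + 7/13)(52k**2 + 156k - 936) + (0)
Last nonzero remainder: 52k**2 + 156k - 936. Dividing through by 52 gives the monic gcd k**2 + 3k - 18.
Then lcm(f, g) = f·g / gcd(f, g); expanding and making the result monic gives the answer.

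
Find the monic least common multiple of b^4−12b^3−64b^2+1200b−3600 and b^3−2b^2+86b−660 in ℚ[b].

Apply the Euclidean algorithm:
  b^4−12b^3−64b^2+1200b−3600 = (b−10)(b^3−2b^2+86b−660) + (−170b^2+2720b−10200)
  b^3−2b^2+86b−660 = (−(1/170)b−7/85)(−170b^2+2720b−10200) + (250b−1500)
  −170b^2+2720b−10200 = (−(17/25)b+34/5)(250b−1500) + (0)
Last nonzero remainder: 250b−1500. Dividing through by 250 gives the monic gcd b−6.
Then lcm(f, g) = f·g / gcd(f, g); expanding and making the result monic gives the answer.

b^6−8b^5−2b^4−376b^3−5840b^2+117600b−396000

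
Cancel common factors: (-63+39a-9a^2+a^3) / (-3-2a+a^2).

Apply the Euclidean algorithm:
  a^3-9a^2+39a-63 = (a-7)(a^2-2a-3) + (28a-84)
  a^2-2a-3 = ((1/28)a+1/28)(28a-84) + (0)
Last nonzero remainder: 28a-84. Dividing through by 28 gives the monic gcd a-3.
Cancel a-3 from numerator and denominator to get the reduced form.

(21-6a+a^2)/(1+a)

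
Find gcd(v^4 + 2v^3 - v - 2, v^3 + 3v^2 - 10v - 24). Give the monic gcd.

By polynomial division,
  v^4 + 2v^3 - v - 2 = (v - 1)(v^3 + 3v^2 - 10v - 24) + (13v^2 + 13v - 26)
  v^3 + 3v^2 - 10v - 24 = ((1/13)v + 2/13)(13v^2 + 13v - 26) + (-10v - 20)
  13v^2 + 13v - 26 = (-(13/10)v + 13/10)(-10v - 20) + (0)
Last nonzero remainder: -10v - 20. Dividing through by -10 gives the monic gcd v + 2.

v + 2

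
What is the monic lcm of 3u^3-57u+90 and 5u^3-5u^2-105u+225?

u^4-3u^3-19u^2+87u-90

Repeated division with remainder:
  3u^3-57u+90 = (3/5)(5u^3-5u^2-105u+225) + (3u^2+6u-45)
  5u^3-5u^2-105u+225 = ((5/3)u-5)(3u^2+6u-45) + (0)
Last nonzero remainder: 3u^2+6u-45. Dividing through by 3 gives the monic gcd u^2+2u-15.
Then lcm(f, g) = f·g / gcd(f, g); expanding and making the result monic gives the answer.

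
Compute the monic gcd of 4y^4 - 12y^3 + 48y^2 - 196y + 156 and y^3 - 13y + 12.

Apply the Euclidean algorithm:
  4y^4 - 12y^3 + 48y^2 - 196y + 156 = (4y - 12)(y^3 - 13y + 12) + (100y^2 - 400y + 300)
  y^3 - 13y + 12 = ((1/100)y + 1/25)(100y^2 - 400y + 300) + (0)
Last nonzero remainder: 100y^2 - 400y + 300. Dividing through by 100 gives the monic gcd y^2 - 4y + 3.

y^2 - 4y + 3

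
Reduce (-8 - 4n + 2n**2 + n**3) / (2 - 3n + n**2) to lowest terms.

Euclidean algorithm in ℚ[n]:
  n**3 + 2n**2 - 4n - 8 = (n + 5)(n**2 - 3n + 2) + (9n - 18)
  n**2 - 3n + 2 = ((1/9)n - 1/9)(9n - 18) + (0)
Last nonzero remainder: 9n - 18. Dividing through by 9 gives the monic gcd n - 2.
Cancel n - 2 from numerator and denominator to get the reduced form.

(4 + 4n + n**2)/(-1 + n)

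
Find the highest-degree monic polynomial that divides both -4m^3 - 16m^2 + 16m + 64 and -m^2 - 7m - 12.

m + 4

By polynomial division,
  -4m^3 - 16m^2 + 16m + 64 = (4m - 12)(-m^2 - 7m - 12) + (-20m - 80)
  -m^2 - 7m - 12 = ((1/20)m + 3/20)(-20m - 80) + (0)
Last nonzero remainder: -20m - 80. Dividing through by -20 gives the monic gcd m + 4.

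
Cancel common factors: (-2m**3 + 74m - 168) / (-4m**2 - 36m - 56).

By polynomial division,
  -2m**3 + 74m - 168 = ((1/2)m - 9/2)(-4m**2 - 36m - 56) + (-60m - 420)
  -4m**2 - 36m - 56 = ((1/15)m + 2/15)(-60m - 420) + (0)
Last nonzero remainder: -60m - 420. Dividing through by -60 gives the monic gcd m + 7.
Cancel m + 7 from numerator and denominator to get the reduced form.

(m**2 - 7m + 12)/(2m + 4)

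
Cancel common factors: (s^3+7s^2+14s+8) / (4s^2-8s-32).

(s^2+5s+4)/(4s-16)

Apply the Euclidean algorithm:
  s^3+7s^2+14s+8 = ((1/4)s+9/4)(4s^2-8s-32) + (40s+80)
  4s^2-8s-32 = ((1/10)s-2/5)(40s+80) + (0)
Last nonzero remainder: 40s+80. Dividing through by 40 gives the monic gcd s+2.
Cancel s+2 from numerator and denominator to get the reduced form.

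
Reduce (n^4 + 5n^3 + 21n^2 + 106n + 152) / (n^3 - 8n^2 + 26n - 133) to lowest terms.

Repeated division with remainder:
  n^4 + 5n^3 + 21n^2 + 106n + 152 = (n + 13)(n^3 - 8n^2 + 26n - 133) + (99n^2 - 99n + 1881)
  n^3 - 8n^2 + 26n - 133 = ((1/99)n - 7/99)(99n^2 - 99n + 1881) + (0)
Last nonzero remainder: 99n^2 - 99n + 1881. Dividing through by 99 gives the monic gcd n^2 - n + 19.
Cancel n^2 - n + 19 from numerator and denominator to get the reduced form.

(n^2 + 6n + 8)/(n - 7)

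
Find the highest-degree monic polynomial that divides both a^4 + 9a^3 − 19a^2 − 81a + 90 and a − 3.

a − 3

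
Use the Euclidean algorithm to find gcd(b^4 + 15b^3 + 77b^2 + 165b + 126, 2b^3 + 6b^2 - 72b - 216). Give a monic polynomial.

b + 3

By polynomial division,
  b^4 + 15b^3 + 77b^2 + 165b + 126 = ((1/2)b + 6)(2b^3 + 6b^2 - 72b - 216) + (77b^2 + 705b + 1422)
  2b^3 + 6b^2 - 72b - 216 = ((2/77)b - 948/5929)(77b^2 + 705b + 1422) + ((22464/5929)b + 67392/5929)
  77b^2 + 705b + 1422 = ((456533/22464)b + 468391/3744)((22464/5929)b + 67392/5929) + (0)
Last nonzero remainder: (22464/5929)b + 67392/5929. Dividing through by 22464/5929 gives the monic gcd b + 3.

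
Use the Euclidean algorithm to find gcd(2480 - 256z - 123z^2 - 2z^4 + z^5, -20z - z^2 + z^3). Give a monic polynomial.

Apply the Euclidean algorithm:
  z^5 - 2z^4 - 123z^2 - 256z + 2480 = (z^2 - z + 19)(z^3 - z^2 - 20z) + (-124z^2 + 124z + 2480)
  z^3 - z^2 - 20z = (-(1/124)z)(-124z^2 + 124z + 2480) + (0)
Last nonzero remainder: -124z^2 + 124z + 2480. Dividing through by -124 gives the monic gcd z^2 - z - 20.

-20 - z + z^2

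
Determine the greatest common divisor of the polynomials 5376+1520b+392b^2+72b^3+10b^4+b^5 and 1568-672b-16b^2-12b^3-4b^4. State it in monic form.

28-2b+b^2

By polynomial division,
  b^5+10b^4+72b^3+392b^2+1520b+5376 = (-(1/4)b-7/4)(-4b^4-12b^3-16b^2-672b+1568) + (47b^3+196b^2+736b+8120)
  -4b^4-12b^3-16b^2-672b+1568 = (-(4/47)b+220/2209)(47b^3+196b^2+736b+8120) + ((59904/2209)b^2-(119808/2209)b+1677312/2209)
  47b^3+196b^2+736b+8120 = ((103823/59904)b+320305/29952)((59904/2209)b^2-(119808/2209)b+1677312/2209) + (0)
Last nonzero remainder: (59904/2209)b^2-(119808/2209)b+1677312/2209. Dividing through by 59904/2209 gives the monic gcd b^2-2b+28.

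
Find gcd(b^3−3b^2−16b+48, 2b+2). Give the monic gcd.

1

Repeated division with remainder:
  b^3−3b^2−16b+48 = ((1/2)b^2−2b−6)(2b+2) + (60)
  2b+2 = ((1/30)b+1/30)(60) + (0)
The last nonzero remainder is the constant 60, so the polynomials are coprime and gcd = 1.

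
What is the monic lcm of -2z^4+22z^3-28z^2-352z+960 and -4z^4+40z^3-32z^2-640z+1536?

z^5-15z^4+58z^3+120z^2-1184z+1920

By polynomial division,
  -2z^4+22z^3-28z^2-352z+960 = (1/2)(-4z^4+40z^3-32z^2-640z+1536) + (2z^3-12z^2-32z+192)
  -4z^4+40z^3-32z^2-640z+1536 = (-2z+8)(2z^3-12z^2-32z+192) + (0)
Last nonzero remainder: 2z^3-12z^2-32z+192. Dividing through by 2 gives the monic gcd z^3-6z^2-16z+96.
Then lcm(f, g) = f·g / gcd(f, g); expanding and making the result monic gives the answer.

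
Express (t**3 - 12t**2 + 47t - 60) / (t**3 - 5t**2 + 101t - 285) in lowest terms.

Apply the Euclidean algorithm:
  t**3 - 12t**2 + 47t - 60 = (t**3 - 5t**2 + 101t - 285) + (-7t**2 - 54t + 225)
  t**3 - 5t**2 + 101t - 285 = (-(1/7)t + 89/49)(-7t**2 - 54t + 225) + ((11330/49)t - 33990/49)
  -7t**2 - 54t + 225 = (-(343/11330)t - 735/2266)((11330/49)t - 33990/49) + (0)
Last nonzero remainder: (11330/49)t - 33990/49. Dividing through by 11330/49 gives the monic gcd t - 3.
Cancel t - 3 from numerator and denominator to get the reduced form.

(t**2 - 9t + 20)/(t**2 - 2t + 95)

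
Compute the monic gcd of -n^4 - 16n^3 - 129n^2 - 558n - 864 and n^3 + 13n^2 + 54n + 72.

n^2 + 9n + 18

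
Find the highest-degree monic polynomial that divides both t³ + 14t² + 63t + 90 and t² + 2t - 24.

Repeated division with remainder:
  t³ + 14t² + 63t + 90 = (t + 12)(t² + 2t - 24) + (63t + 378)
  t² + 2t - 24 = ((1/63)t - 4/63)(63t + 378) + (0)
Last nonzero remainder: 63t + 378. Dividing through by 63 gives the monic gcd t + 6.

t + 6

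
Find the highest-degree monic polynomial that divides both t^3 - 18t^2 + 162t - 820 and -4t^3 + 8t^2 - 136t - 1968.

Repeated division with remainder:
  t^3 - 18t^2 + 162t - 820 = (-1/4)(-4t^3 + 8t^2 - 136t - 1968) + (-16t^2 + 128t - 1312)
  -4t^3 + 8t^2 - 136t - 1968 = ((1/4)t + 3/2)(-16t^2 + 128t - 1312) + (0)
Last nonzero remainder: -16t^2 + 128t - 1312. Dividing through by -16 gives the monic gcd t^2 - 8t + 82.

t^2 - 8t + 82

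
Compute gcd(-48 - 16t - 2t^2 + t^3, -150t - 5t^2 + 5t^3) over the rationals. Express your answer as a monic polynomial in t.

-6 + t

Euclidean algorithm in ℚ[t]:
  t^3 - 2t^2 - 16t - 48 = (1/5)(5t^3 - 5t^2 - 150t) + (-t^2 + 14t - 48)
  5t^3 - 5t^2 - 150t = (-5t - 65)(-t^2 + 14t - 48) + (520t - 3120)
  -t^2 + 14t - 48 = (-(1/520)t + 1/65)(520t - 3120) + (0)
Last nonzero remainder: 520t - 3120. Dividing through by 520 gives the monic gcd t - 6.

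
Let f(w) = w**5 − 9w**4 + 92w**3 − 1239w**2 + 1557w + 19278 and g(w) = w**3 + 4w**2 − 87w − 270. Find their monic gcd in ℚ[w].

w**2 − 6w − 27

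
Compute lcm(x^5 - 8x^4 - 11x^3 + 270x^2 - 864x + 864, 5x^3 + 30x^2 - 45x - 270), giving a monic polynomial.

By polynomial division,
  x^5 - 8x^4 - 11x^3 + 270x^2 - 864x + 864 = ((1/5)x^2 - (14/5)x + 82/5)(5x^3 + 30x^2 - 45x - 270) + (-294x^2 - 882x + 5292)
  5x^3 + 30x^2 - 45x - 270 = (-(5/294)x - 5/98)(-294x^2 - 882x + 5292) + (0)
Last nonzero remainder: -294x^2 - 882x + 5292. Dividing through by -294 gives the monic gcd x^2 + 3x - 18.
Then lcm(f, g) = f·g / gcd(f, g); expanding and making the result monic gives the answer.

x^6 - 5x^5 - 35x^4 + 237x^3 - 54x^2 - 1728x + 2592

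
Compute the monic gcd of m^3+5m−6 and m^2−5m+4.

m−1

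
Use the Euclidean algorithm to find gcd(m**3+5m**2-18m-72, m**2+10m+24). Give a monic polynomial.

m+6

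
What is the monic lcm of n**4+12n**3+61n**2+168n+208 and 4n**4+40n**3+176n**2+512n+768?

By polynomial division,
  n**4+12n**3+61n**2+168n+208 = (1/4)(4n**4+40n**3+176n**2+512n+768) + (2n**3+17n**2+40n+16)
  4n**4+40n**3+176n**2+512n+768 = (2n+3)(2n**3+17n**2+40n+16) + (45n**2+360n+720)
  2n**3+17n**2+40n+16 = ((2/45)n+1/45)(45n**2+360n+720) + (0)
Last nonzero remainder: 45n**2+360n+720. Dividing through by 45 gives the monic gcd n**2+8n+16.
Then lcm(f, g) = f·g / gcd(f, g); expanding and making the result monic gives the answer.

n**6+14n**5+97n**4+434n**3+1276n**2+2432n+2496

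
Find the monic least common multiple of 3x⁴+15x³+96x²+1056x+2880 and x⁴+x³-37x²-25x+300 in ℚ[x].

Euclidean algorithm in ℚ[x]:
  3x⁴+15x³+96x²+1056x+2880 = (3)(x⁴+x³-37x²-25x+300) + (12x³+207x²+1131x+1980)
  x⁴+x³-37x²-25x+300 = ((1/12)x-65/48)(12x³+207x²+1131x+1980) + ((2385/16)x²+(21465/16)x+11925/4)
  12x³+207x²+1131x+1980 = ((64/795)x+176/265)((2385/16)x²+(21465/16)x+11925/4) + (0)
Last nonzero remainder: (2385/16)x²+(21465/16)x+11925/4. Dividing through by 2385/16 gives the monic gcd x²+9x+20.
Then lcm(f, g) = f·g / gcd(f, g); expanding and making the result monic gives the answer.

x⁶-3x⁵+7x⁴+171x³-1376x²-2400x+14400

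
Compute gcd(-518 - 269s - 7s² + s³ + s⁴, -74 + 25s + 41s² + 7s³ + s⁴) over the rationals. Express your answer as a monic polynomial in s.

Repeated division with remainder:
  s⁴ + s³ - 7s² - 269s - 518 = (s⁴ + 7s³ + 41s² + 25s - 74) + (-6s³ - 48s² - 294s - 444)
  s⁴ + 7s³ + 41s² + 25s - 74 = (-(1/6)s + 1/6)(-6s³ - 48s² - 294s - 444) + (0)
Last nonzero remainder: -6s³ - 48s² - 294s - 444. Dividing through by -6 gives the monic gcd s³ + 8s² + 49s + 74.

74 + 49s + 8s² + s³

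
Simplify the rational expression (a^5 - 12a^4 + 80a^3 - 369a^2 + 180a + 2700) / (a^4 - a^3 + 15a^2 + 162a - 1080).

(a^3 - 9a^2 + 8a + 60)/(a^2 + 2a - 24)

Repeated division with remainder:
  a^5 - 12a^4 + 80a^3 - 369a^2 + 180a + 2700 = (a - 11)(a^4 - a^3 + 15a^2 + 162a - 1080) + (54a^3 - 366a^2 + 3042a - 9180)
  a^4 - a^3 + 15a^2 + 162a - 1080 = ((1/54)a + 26/243)(54a^3 - 366a^2 + 3042a - 9180) + (-(176/81)a^2 + (176/27)a - 880/9)
  54a^3 - 366a^2 + 3042a - 9180 = (-(2187/88)a + 4131/44)(-(176/81)a^2 + (176/27)a - 880/9) + (0)
Last nonzero remainder: -(176/81)a^2 + (176/27)a - 880/9. Dividing through by -176/81 gives the monic gcd a^2 - 3a + 45.
Cancel a^2 - 3a + 45 from numerator and denominator to get the reduced form.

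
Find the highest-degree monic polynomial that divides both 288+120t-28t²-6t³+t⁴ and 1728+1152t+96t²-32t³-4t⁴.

-12-4t+t²

By polynomial division,
  t⁴-6t³-28t²+120t+288 = (-1/4)(-4t⁴-32t³+96t²+1152t+1728) + (-14t³-4t²+408t+720)
  -4t⁴-32t³+96t²+1152t+1728 = ((2/7)t+108/49)(-14t³-4t²+408t+720) + (-(576/49)t²+(2304/49)t+6912/49)
  -14t³-4t²+408t+720 = ((343/288)t+245/48)(-(576/49)t²+(2304/49)t+6912/49) + (0)
Last nonzero remainder: -(576/49)t²+(2304/49)t+6912/49. Dividing through by -576/49 gives the monic gcd t²-4t-12.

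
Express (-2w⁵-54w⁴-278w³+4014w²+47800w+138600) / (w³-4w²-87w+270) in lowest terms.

(-2w³-56w²-514w-1540)/(w-3)

Apply the Euclidean algorithm:
  -2w⁵-54w⁴-278w³+4014w²+47800w+138600 = (-2w²-62w-700)(w³-4w²-87w+270) + (-3640w²+3640w+327600)
  w³-4w²-87w+270 = (-(1/3640)w+3/3640)(-3640w²+3640w+327600) + (0)
Last nonzero remainder: -3640w²+3640w+327600. Dividing through by -3640 gives the monic gcd w²-w-90.
Cancel w²-w-90 from numerator and denominator to get the reduced form.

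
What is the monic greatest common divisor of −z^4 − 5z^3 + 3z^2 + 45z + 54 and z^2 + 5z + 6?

Euclidean algorithm in ℚ[z]:
  −z^4 − 5z^3 + 3z^2 + 45z + 54 = (−z^2 + 9)(z^2 + 5z + 6) + (0)
The last nonzero remainder z^2 + 5z + 6 is already monic.

z^2 + 5z + 6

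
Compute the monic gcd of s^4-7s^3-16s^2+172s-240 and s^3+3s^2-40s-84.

s-6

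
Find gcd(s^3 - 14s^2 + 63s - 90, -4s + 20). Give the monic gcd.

Apply the Euclidean algorithm:
  s^3 - 14s^2 + 63s - 90 = (-(1/4)s^2 + (9/4)s - 9/2)(-4s + 20) + (0)
Last nonzero remainder: -4s + 20. Dividing through by -4 gives the monic gcd s - 5.

s - 5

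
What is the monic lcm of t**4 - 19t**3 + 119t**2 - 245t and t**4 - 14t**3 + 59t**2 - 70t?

t**5 - 21t**4 + 157t**3 - 483t**2 + 490t

By polynomial division,
  t**4 - 19t**3 + 119t**2 - 245t = (t**4 - 14t**3 + 59t**2 - 70t) + (-5t**3 + 60t**2 - 175t)
  t**4 - 14t**3 + 59t**2 - 70t = (-(1/5)t + 2/5)(-5t**3 + 60t**2 - 175t) + (0)
Last nonzero remainder: -5t**3 + 60t**2 - 175t. Dividing through by -5 gives the monic gcd t**3 - 12t**2 + 35t.
Then lcm(f, g) = f·g / gcd(f, g); expanding and making the result monic gives the answer.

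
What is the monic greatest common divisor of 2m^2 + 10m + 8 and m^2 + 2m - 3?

Euclidean algorithm in ℚ[m]:
  2m^2 + 10m + 8 = (2)(m^2 + 2m - 3) + (6m + 14)
  m^2 + 2m - 3 = ((1/6)m - 1/18)(6m + 14) + (-20/9)
  6m + 14 = (-(27/10)m - 63/10)(-20/9) + (0)
The last nonzero remainder is the constant -20/9, so the polynomials are coprime and gcd = 1.

1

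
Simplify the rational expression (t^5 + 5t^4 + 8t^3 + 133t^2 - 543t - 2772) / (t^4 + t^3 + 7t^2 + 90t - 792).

Apply the Euclidean algorithm:
  t^5 + 5t^4 + 8t^3 + 133t^2 - 543t - 2772 = (t + 4)(t^4 + t^3 + 7t^2 + 90t - 792) + (-3t^3 + 15t^2 - 111t + 396)
  t^4 + t^3 + 7t^2 + 90t - 792 = (-(1/3)t - 2)(-3t^3 + 15t^2 - 111t + 396) + (0)
Last nonzero remainder: -3t^3 + 15t^2 - 111t + 396. Dividing through by -3 gives the monic gcd t^3 - 5t^2 + 37t - 132.
Cancel t^3 - 5t^2 + 37t - 132 from numerator and denominator to get the reduced form.

(t^2 + 10t + 21)/(t + 6)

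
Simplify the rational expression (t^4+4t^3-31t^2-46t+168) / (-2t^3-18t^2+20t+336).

(-t^2-t+6)/(2t+12)

Euclidean algorithm in ℚ[t]:
  t^4+4t^3-31t^2-46t+168 = (-(1/2)t+5/2)(-2t^3-18t^2+20t+336) + (24t^2+72t-672)
  -2t^3-18t^2+20t+336 = (-(1/12)t-1/2)(24t^2+72t-672) + (0)
Last nonzero remainder: 24t^2+72t-672. Dividing through by 24 gives the monic gcd t^2+3t-28.
Cancel t^2+3t-28 from numerator and denominator to get the reduced form.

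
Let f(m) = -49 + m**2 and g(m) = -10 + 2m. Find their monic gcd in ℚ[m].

Repeated division with remainder:
  m**2 - 49 = ((1/2)m + 5/2)(2m - 10) + (-24)
  2m - 10 = (-(1/12)m + 5/12)(-24) + (0)
The last nonzero remainder is the constant -24, so the polynomials are coprime and gcd = 1.

1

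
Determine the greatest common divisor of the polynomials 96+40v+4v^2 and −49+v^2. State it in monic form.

1

By polynomial division,
  4v^2+40v+96 = (4)(v^2−49) + (40v+292)
  v^2−49 = ((1/40)v−73/400)(40v+292) + (429/100)
  40v+292 = ((4000/429)v+29200/429)(429/100) + (0)
The last nonzero remainder is the constant 429/100, so the polynomials are coprime and gcd = 1.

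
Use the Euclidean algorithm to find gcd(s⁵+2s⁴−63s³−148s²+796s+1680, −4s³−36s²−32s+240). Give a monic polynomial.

Euclidean algorithm in ℚ[s]:
  s⁵+2s⁴−63s³−148s²+796s+1680 = (−(1/4)s²+(7/4)s+2)(−4s³−36s²−32s+240) + (40s²+440s+1200)
  −4s³−36s²−32s+240 = (−(1/10)s+1/5)(40s²+440s+1200) + (0)
Last nonzero remainder: 40s²+440s+1200. Dividing through by 40 gives the monic gcd s²+11s+30.

s²+11s+30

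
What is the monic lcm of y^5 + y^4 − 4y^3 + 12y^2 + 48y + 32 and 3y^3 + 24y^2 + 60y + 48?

Euclidean algorithm in ℚ[y]:
  y^5 + y^4 − 4y^3 + 12y^2 + 48y + 32 = ((1/3)y^2 − (7/3)y + 32/3)(3y^3 + 24y^2 + 60y + 48) + (−120y^2 − 480y − 480)
  3y^3 + 24y^2 + 60y + 48 = (−(1/40)y − 1/10)(−120y^2 − 480y − 480) + (0)
Last nonzero remainder: −120y^2 − 480y − 480. Dividing through by −120 gives the monic gcd y^2 + 4y + 4.
Then lcm(f, g) = f·g / gcd(f, g); expanding and making the result monic gives the answer.

y^6 + 5y^5 − 4y^3 + 96y^2 + 224y + 128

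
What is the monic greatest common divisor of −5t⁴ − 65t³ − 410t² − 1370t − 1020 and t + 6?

t + 6

By polynomial division,
  −5t⁴ − 65t³ − 410t² − 1370t − 1020 = (−5t³ − 35t² − 200t − 170)(t + 6) + (0)
The last nonzero remainder t + 6 is already monic.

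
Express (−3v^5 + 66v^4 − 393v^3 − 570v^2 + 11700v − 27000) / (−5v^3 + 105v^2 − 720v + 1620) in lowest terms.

(3v^3 − 30v^2 − 75v + 750)/(5v − 45)

Apply the Euclidean algorithm:
  −3v^5 + 66v^4 − 393v^3 − 570v^2 + 11700v − 27000 = ((3/5)v^2 − (3/5)v − 102/5)(−5v^3 + 105v^2 − 720v + 1620) + (168v^2 − 2016v + 6048)
  −5v^3 + 105v^2 − 720v + 1620 = (−(5/168)v + 15/56)(168v^2 − 2016v + 6048) + (0)
Last nonzero remainder: 168v^2 − 2016v + 6048. Dividing through by 168 gives the monic gcd v^2 − 12v + 36.
Cancel v^2 − 12v + 36 from numerator and denominator to get the reduced form.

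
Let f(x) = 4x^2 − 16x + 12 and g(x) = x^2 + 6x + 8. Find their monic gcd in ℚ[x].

1

Euclidean algorithm in ℚ[x]:
  4x^2 − 16x + 12 = (4)(x^2 + 6x + 8) + (−40x − 20)
  x^2 + 6x + 8 = (−(1/40)x − 11/80)(−40x − 20) + (21/4)
  −40x − 20 = (−(160/21)x − 80/21)(21/4) + (0)
The last nonzero remainder is the constant 21/4, so the polynomials are coprime and gcd = 1.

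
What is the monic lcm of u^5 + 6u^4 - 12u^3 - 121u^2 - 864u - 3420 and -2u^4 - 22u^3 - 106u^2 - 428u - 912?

Euclidean algorithm in ℚ[u]:
  u^5 + 6u^4 - 12u^3 - 121u^2 - 864u - 3420 = (-(1/2)u + 5/2)(-2u^4 - 22u^3 - 106u^2 - 428u - 912) + (-10u^3 - 70u^2 - 250u - 1140)
  -2u^4 - 22u^3 - 106u^2 - 428u - 912 = ((1/5)u + 4/5)(-10u^3 - 70u^2 - 250u - 1140) + (0)
Last nonzero remainder: -10u^3 - 70u^2 - 250u - 1140. Dividing through by -10 gives the monic gcd u^3 + 7u^2 + 25u + 114.
Then lcm(f, g) = f·g / gcd(f, g); expanding and making the result monic gives the answer.

u^6 + 10u^5 + 12u^4 - 169u^3 - 1348u^2 - 6876u - 13680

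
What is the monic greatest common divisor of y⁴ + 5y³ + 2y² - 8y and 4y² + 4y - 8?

y² + y - 2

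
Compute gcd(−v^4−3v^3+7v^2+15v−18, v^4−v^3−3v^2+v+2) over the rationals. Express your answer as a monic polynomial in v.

v^2−3v+2

By polynomial division,
  −v^4−3v^3+7v^2+15v−18 = (−1)(v^4−v^3−3v^2+v+2) + (−4v^3+4v^2+16v−16)
  v^4−v^3−3v^2+v+2 = (−(1/4)v)(−4v^3+4v^2+16v−16) + (v^2−3v+2)
  −4v^3+4v^2+16v−16 = (−4v−8)(v^2−3v+2) + (0)
The last nonzero remainder v^2−3v+2 is already monic.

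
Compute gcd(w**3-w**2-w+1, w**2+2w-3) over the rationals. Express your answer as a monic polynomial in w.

Repeated division with remainder:
  w**3-w**2-w+1 = (w-3)(w**2+2w-3) + (8w-8)
  w**2+2w-3 = ((1/8)w+3/8)(8w-8) + (0)
Last nonzero remainder: 8w-8. Dividing through by 8 gives the monic gcd w-1.

w-1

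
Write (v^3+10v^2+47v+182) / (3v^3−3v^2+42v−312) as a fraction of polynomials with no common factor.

Apply the Euclidean algorithm:
  v^3+10v^2+47v+182 = (1/3)(3v^3−3v^2+42v−312) + (11v^2+33v+286)
  3v^3−3v^2+42v−312 = ((3/11)v−12/11)(11v^2+33v+286) + (0)
Last nonzero remainder: 11v^2+33v+286. Dividing through by 11 gives the monic gcd v^2+3v+26.
Cancel v^2+3v+26 from numerator and denominator to get the reduced form.

(v+7)/(3v−12)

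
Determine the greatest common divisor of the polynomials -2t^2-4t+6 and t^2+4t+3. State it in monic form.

t+3

Repeated division with remainder:
  -2t^2-4t+6 = (-2)(t^2+4t+3) + (4t+12)
  t^2+4t+3 = ((1/4)t+1/4)(4t+12) + (0)
Last nonzero remainder: 4t+12. Dividing through by 4 gives the monic gcd t+3.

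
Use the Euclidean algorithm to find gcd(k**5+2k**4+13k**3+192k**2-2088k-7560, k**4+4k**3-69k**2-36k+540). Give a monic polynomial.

k**2-3k-18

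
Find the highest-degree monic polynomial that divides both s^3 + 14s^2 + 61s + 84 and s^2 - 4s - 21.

Euclidean algorithm in ℚ[s]:
  s^3 + 14s^2 + 61s + 84 = (s + 18)(s^2 - 4s - 21) + (154s + 462)
  s^2 - 4s - 21 = ((1/154)s - 1/22)(154s + 462) + (0)
Last nonzero remainder: 154s + 462. Dividing through by 154 gives the monic gcd s + 3.

s + 3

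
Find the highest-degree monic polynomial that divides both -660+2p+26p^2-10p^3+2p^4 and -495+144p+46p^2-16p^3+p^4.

-15-2p+p^2

Apply the Euclidean algorithm:
  2p^4-10p^3+26p^2+2p-660 = (2)(p^4-16p^3+46p^2+144p-495) + (22p^3-66p^2-286p+330)
  p^4-16p^3+46p^2+144p-495 = ((1/22)p-13/22)(22p^3-66p^2-286p+330) + (20p^2-40p-300)
  22p^3-66p^2-286p+330 = ((11/10)p-11/10)(20p^2-40p-300) + (0)
Last nonzero remainder: 20p^2-40p-300. Dividing through by 20 gives the monic gcd p^2-2p-15.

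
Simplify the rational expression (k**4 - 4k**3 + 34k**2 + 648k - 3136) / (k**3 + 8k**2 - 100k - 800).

Repeated division with remainder:
  k**4 - 4k**3 + 34k**2 + 648k - 3136 = (k - 12)(k**3 + 8k**2 - 100k - 800) + (230k**2 + 248k - 12736)
  k**3 + 8k**2 - 100k - 800 = ((1/230)k + 398/13225)(230k**2 + 248k - 12736) + (-(688884/13225)k - 5511072/13225)
  230k**2 + 248k - 12736 = (-(1520875/344442)k + 5263550/172221)(-(688884/13225)k - 5511072/13225) + (0)
Last nonzero remainder: -(688884/13225)k - 5511072/13225. Dividing through by -688884/13225 gives the monic gcd k + 8.
Cancel k + 8 from numerator and denominator to get the reduced form.

(k**3 - 12k**2 + 130k - 392)/(k**2 - 100)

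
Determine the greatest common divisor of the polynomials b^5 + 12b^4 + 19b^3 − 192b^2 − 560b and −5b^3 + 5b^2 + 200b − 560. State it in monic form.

b^2 + 3b − 28

Repeated division with remainder:
  b^5 + 12b^4 + 19b^3 − 192b^2 − 560b = (−(1/5)b^2 − (13/5)b − 72/5)(−5b^3 + 5b^2 + 200b − 560) + (288b^2 + 864b − 8064)
  −5b^3 + 5b^2 + 200b − 560 = (−(5/288)b + 5/72)(288b^2 + 864b − 8064) + (0)
Last nonzero remainder: 288b^2 + 864b − 8064. Dividing through by 288 gives the monic gcd b^2 + 3b − 28.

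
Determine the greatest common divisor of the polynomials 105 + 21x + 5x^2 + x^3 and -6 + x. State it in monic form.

1

Euclidean algorithm in ℚ[x]:
  x^3 + 5x^2 + 21x + 105 = (x^2 + 11x + 87)(x - 6) + (627)
  x - 6 = ((1/627)x - 2/209)(627) + (0)
The last nonzero remainder is the constant 627, so the polynomials are coprime and gcd = 1.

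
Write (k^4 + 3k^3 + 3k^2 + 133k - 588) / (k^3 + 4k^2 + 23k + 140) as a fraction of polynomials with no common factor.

Apply the Euclidean algorithm:
  k^4 + 3k^3 + 3k^2 + 133k - 588 = (k - 1)(k^3 + 4k^2 + 23k + 140) + (-16k^2 + 16k - 448)
  k^3 + 4k^2 + 23k + 140 = (-(1/16)k - 5/16)(-16k^2 + 16k - 448) + (0)
Last nonzero remainder: -16k^2 + 16k - 448. Dividing through by -16 gives the monic gcd k^2 - k + 28.
Cancel k^2 - k + 28 from numerator and denominator to get the reduced form.

(k^2 + 4k - 21)/(k + 5)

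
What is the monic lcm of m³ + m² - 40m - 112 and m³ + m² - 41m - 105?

Euclidean algorithm in ℚ[m]:
  m³ + m² - 40m - 112 = (m³ + m² - 41m - 105) + (m - 7)
  m³ + m² - 41m - 105 = (m² + 8m + 15)(m - 7) + (0)
The last nonzero remainder m - 7 is already monic.
Then lcm(f, g) = f·g / gcd(f, g); expanding and making the result monic gives the answer.

m⁵ + 9m⁴ - 17m³ - 417m² - 1496m - 1680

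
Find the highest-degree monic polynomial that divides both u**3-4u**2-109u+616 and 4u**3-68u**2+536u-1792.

u-7

Apply the Euclidean algorithm:
  u**3-4u**2-109u+616 = (1/4)(4u**3-68u**2+536u-1792) + (13u**2-243u+1064)
  4u**3-68u**2+536u-1792 = ((4/13)u+88/169)(13u**2-243u+1064) + ((56640/169)u-396480/169)
  13u**2-243u+1064 = ((2197/56640)u-3211/7080)((56640/169)u-396480/169) + (0)
Last nonzero remainder: (56640/169)u-396480/169. Dividing through by 56640/169 gives the monic gcd u-7.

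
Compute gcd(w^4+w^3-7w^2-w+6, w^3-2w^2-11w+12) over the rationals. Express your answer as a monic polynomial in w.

w^2+2w-3

Euclidean algorithm in ℚ[w]:
  w^4+w^3-7w^2-w+6 = (w+3)(w^3-2w^2-11w+12) + (10w^2+20w-30)
  w^3-2w^2-11w+12 = ((1/10)w-2/5)(10w^2+20w-30) + (0)
Last nonzero remainder: 10w^2+20w-30. Dividing through by 10 gives the monic gcd w^2+2w-3.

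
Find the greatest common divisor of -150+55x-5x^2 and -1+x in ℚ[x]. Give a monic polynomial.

1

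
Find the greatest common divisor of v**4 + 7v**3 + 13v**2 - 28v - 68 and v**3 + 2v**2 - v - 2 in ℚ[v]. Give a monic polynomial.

v + 2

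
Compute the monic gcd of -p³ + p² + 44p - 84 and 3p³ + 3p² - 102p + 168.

Apply the Euclidean algorithm:
  -p³ + p² + 44p - 84 = (-1/3)(3p³ + 3p² - 102p + 168) + (2p² + 10p - 28)
  3p³ + 3p² - 102p + 168 = ((3/2)p - 6)(2p² + 10p - 28) + (0)
Last nonzero remainder: 2p² + 10p - 28. Dividing through by 2 gives the monic gcd p² + 5p - 14.

p² + 5p - 14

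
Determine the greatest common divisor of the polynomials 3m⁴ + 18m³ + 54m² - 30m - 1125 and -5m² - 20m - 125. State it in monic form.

By polynomial division,
  3m⁴ + 18m³ + 54m² - 30m - 1125 = (-(3/5)m² - (6/5)m + 9)(-5m² - 20m - 125) + (0)
Last nonzero remainder: -5m² - 20m - 125. Dividing through by -5 gives the monic gcd m² + 4m + 25.

m² + 4m + 25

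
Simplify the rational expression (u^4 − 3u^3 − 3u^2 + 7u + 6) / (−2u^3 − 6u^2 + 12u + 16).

(−u^2 + 2u + 3)/(2u + 8)

Repeated division with remainder:
  u^4 − 3u^3 − 3u^2 + 7u + 6 = (−(1/2)u + 3)(−2u^3 − 6u^2 + 12u + 16) + (21u^2 − 21u − 42)
  −2u^3 − 6u^2 + 12u + 16 = (−(2/21)u − 8/21)(21u^2 − 21u − 42) + (0)
Last nonzero remainder: 21u^2 − 21u − 42. Dividing through by 21 gives the monic gcd u^2 − u − 2.
Cancel u^2 − u − 2 from numerator and denominator to get the reduced form.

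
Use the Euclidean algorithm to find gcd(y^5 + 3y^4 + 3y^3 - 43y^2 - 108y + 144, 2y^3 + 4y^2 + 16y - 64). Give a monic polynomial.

Apply the Euclidean algorithm:
  y^5 + 3y^4 + 3y^3 - 43y^2 - 108y + 144 = ((1/2)y^2 + (1/2)y - 7/2)(2y^3 + 4y^2 + 16y - 64) + (-5y^2 - 20y - 80)
  2y^3 + 4y^2 + 16y - 64 = (-(2/5)y + 4/5)(-5y^2 - 20y - 80) + (0)
Last nonzero remainder: -5y^2 - 20y - 80. Dividing through by -5 gives the monic gcd y^2 + 4y + 16.

y^2 + 4y + 16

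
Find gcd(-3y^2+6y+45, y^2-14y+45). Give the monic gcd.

y-5

Apply the Euclidean algorithm:
  -3y^2+6y+45 = (-3)(y^2-14y+45) + (-36y+180)
  y^2-14y+45 = (-(1/36)y+1/4)(-36y+180) + (0)
Last nonzero remainder: -36y+180. Dividing through by -36 gives the monic gcd y-5.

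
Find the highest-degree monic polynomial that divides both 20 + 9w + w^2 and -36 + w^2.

Repeated division with remainder:
  w^2 + 9w + 20 = (w^2 - 36) + (9w + 56)
  w^2 - 36 = ((1/9)w - 56/81)(9w + 56) + (220/81)
  9w + 56 = ((729/220)w + 1134/55)(220/81) + (0)
The last nonzero remainder is the constant 220/81, so the polynomials are coprime and gcd = 1.

1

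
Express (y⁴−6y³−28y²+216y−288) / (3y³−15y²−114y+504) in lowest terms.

Apply the Euclidean algorithm:
  y⁴−6y³−28y²+216y−288 = ((1/3)y−1/3)(3y³−15y²−114y+504) + (5y²+10y−120)
  3y³−15y²−114y+504 = ((3/5)y−21/5)(5y²+10y−120) + (0)
Last nonzero remainder: 5y²+10y−120. Dividing through by 5 gives the monic gcd y²+2y−24.
Cancel y²+2y−24 from numerator and denominator to get the reduced form.

(y²−8y+12)/(3y−21)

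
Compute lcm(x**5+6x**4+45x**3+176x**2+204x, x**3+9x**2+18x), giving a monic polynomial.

Repeated division with remainder:
  x**5+6x**4+45x**3+176x**2+204x = (x**2-3x+54)(x**3+9x**2+18x) + (-256x**2-768x)
  x**3+9x**2+18x = (-(1/256)x-3/128)(-256x**2-768x) + (0)
Last nonzero remainder: -256x**2-768x. Dividing through by -256 gives the monic gcd x**2+3x.
Then lcm(f, g) = f·g / gcd(f, g); expanding and making the result monic gives the answer.

x**6+12x**5+81x**4+446x**3+1260x**2+1224x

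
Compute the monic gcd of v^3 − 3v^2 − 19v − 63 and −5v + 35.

Euclidean algorithm in ℚ[v]:
  v^3 − 3v^2 − 19v − 63 = (−(1/5)v^2 − (4/5)v − 9/5)(−5v + 35) + (0)
Last nonzero remainder: −5v + 35. Dividing through by −5 gives the monic gcd v − 7.

v − 7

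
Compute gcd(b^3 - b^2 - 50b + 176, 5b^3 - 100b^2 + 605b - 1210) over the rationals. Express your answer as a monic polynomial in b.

b^2 - 9b + 22

Repeated division with remainder:
  b^3 - b^2 - 50b + 176 = (1/5)(5b^3 - 100b^2 + 605b - 1210) + (19b^2 - 171b + 418)
  5b^3 - 100b^2 + 605b - 1210 = ((5/19)b - 55/19)(19b^2 - 171b + 418) + (0)
Last nonzero remainder: 19b^2 - 171b + 418. Dividing through by 19 gives the monic gcd b^2 - 9b + 22.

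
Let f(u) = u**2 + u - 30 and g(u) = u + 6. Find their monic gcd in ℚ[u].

u + 6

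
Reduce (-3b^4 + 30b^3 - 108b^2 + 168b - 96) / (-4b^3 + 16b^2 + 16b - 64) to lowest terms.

Apply the Euclidean algorithm:
  -3b^4 + 30b^3 - 108b^2 + 168b - 96 = ((3/4)b - 9/2)(-4b^3 + 16b^2 + 16b - 64) + (-48b^2 + 288b - 384)
  -4b^3 + 16b^2 + 16b - 64 = ((1/12)b + 1/6)(-48b^2 + 288b - 384) + (0)
Last nonzero remainder: -48b^2 + 288b - 384. Dividing through by -48 gives the monic gcd b^2 - 6b + 8.
Cancel b^2 - 6b + 8 from numerator and denominator to get the reduced form.

(3b^2 - 12b + 12)/(4b + 8)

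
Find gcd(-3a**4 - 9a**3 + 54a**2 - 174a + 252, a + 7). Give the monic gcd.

Apply the Euclidean algorithm:
  -3a**4 - 9a**3 + 54a**2 - 174a + 252 = (-3a**3 + 12a**2 - 30a + 36)(a + 7) + (0)
The last nonzero remainder a + 7 is already monic.

a + 7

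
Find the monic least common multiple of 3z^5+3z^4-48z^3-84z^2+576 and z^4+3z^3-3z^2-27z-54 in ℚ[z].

z^7+z^6-25z^5-37z^4+144z^3+444z^2-1728

Repeated division with remainder:
  3z^5+3z^4-48z^3-84z^2+576 = (3z-6)(z^4+3z^3-3z^2-27z-54) + (-21z^3-21z^2+252)
  z^4+3z^3-3z^2-27z-54 = (-(1/21)z-2/21)(-21z^3-21z^2+252) + (-5z^2-15z-30)
  -21z^3-21z^2+252 = ((21/5)z-42/5)(-5z^2-15z-30) + (0)
Last nonzero remainder: -5z^2-15z-30. Dividing through by -5 gives the monic gcd z^2+3z+6.
Then lcm(f, g) = f·g / gcd(f, g); expanding and making the result monic gives the answer.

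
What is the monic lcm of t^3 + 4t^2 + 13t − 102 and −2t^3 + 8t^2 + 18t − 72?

t^5 + 3t^4 − 3t^3 − 163t^2 − 54t + 1224

Euclidean algorithm in ℚ[t]:
  t^3 + 4t^2 + 13t − 102 = (−1/2)(−2t^3 + 8t^2 + 18t − 72) + (8t^2 + 22t − 138)
  −2t^3 + 8t^2 + 18t − 72 = (−(1/4)t + 27/16)(8t^2 + 22t − 138) + (−(429/8)t + 1287/8)
  8t^2 + 22t − 138 = (−(64/429)t − 368/429)(−(429/8)t + 1287/8) + (0)
Last nonzero remainder: −(429/8)t + 1287/8. Dividing through by −429/8 gives the monic gcd t − 3.
Then lcm(f, g) = f·g / gcd(f, g); expanding and making the result monic gives the answer.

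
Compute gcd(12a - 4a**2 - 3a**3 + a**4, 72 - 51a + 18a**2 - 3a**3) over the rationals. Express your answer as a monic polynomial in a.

-3 + a

Apply the Euclidean algorithm:
  a**4 - 3a**3 - 4a**2 + 12a = (-(1/3)a - 1)(-3a**3 + 18a**2 - 51a + 72) + (-3a**2 - 15a + 72)
  -3a**3 + 18a**2 - 51a + 72 = (a - 11)(-3a**2 - 15a + 72) + (-288a + 864)
  -3a**2 - 15a + 72 = ((1/96)a + 1/12)(-288a + 864) + (0)
Last nonzero remainder: -288a + 864. Dividing through by -288 gives the monic gcd a - 3.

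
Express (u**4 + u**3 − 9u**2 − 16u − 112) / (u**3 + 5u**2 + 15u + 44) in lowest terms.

(u**3 − 3u**2 + 3u − 28)/(u**2 + u + 11)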